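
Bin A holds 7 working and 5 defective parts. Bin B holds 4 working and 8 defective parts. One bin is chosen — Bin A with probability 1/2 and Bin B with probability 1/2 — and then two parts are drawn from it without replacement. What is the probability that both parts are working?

9/44

From Bin A: P(both working) = (7/12)(6/11) = 7/22.
From Bin B: P(both working) = (4/12)(3/11) = 1/11.
Total probability = (1/2)(7/22) + (1/2)(1/11) = 9/44.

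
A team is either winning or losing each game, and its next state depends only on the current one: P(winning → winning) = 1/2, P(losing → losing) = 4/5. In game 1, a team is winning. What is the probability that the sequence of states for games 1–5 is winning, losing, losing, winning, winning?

Game 1 is given. For each transition, use the conditional probability from the current state:
P(losing | winning) = 1/2; P(losing | losing) = 4/5; P(winning | losing) = 1/5; P(winning | winning) = 1/2.
P = 1/2 × 4/5 × 1/5 × 1/2 = 4/100 = 1/25.

1/25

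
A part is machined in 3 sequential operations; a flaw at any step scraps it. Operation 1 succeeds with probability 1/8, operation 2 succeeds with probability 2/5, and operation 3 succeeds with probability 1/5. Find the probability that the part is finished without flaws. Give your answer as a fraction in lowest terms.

1/100

Each stage is reached only if all earlier stages succeed, so
P = 1/8 × 2/5 × 1/5 = 2/200 = 1/100.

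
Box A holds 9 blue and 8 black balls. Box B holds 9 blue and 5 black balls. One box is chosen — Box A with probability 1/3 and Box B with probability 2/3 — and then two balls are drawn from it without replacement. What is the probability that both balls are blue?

1089/3094

From Box A: P(both blue) = (9/17)(8/16) = 9/34.
From Box B: P(both blue) = (9/14)(8/13) = 36/91.
Total probability = (1/3)(9/34) + (2/3)(36/91) = 1089/3094.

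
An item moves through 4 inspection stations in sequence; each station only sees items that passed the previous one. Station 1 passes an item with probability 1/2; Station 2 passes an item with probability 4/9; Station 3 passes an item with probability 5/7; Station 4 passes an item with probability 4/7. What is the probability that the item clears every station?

40/441

Each stage is reached only if all earlier stages succeed, so
P = 1/2 × 4/9 × 5/7 × 4/7 = 80/882 = 40/441.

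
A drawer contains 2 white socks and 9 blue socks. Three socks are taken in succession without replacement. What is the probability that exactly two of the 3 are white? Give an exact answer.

3/55

One ordering (white drawn first) has probability 2/11 × 1/10 × 9/9 = 18/990 = 1/55.
There are C(3,2) = 3 such orderings, each equally likely, so P = 3 × 1/55 = 3/55.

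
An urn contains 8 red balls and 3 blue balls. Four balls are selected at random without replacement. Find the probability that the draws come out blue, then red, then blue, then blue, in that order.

1/165

Multiply the probability of each draw given the previous ones:
P = 3/11 × 8/10 × 2/9 × 1/8 = 48/7920 = 1/165.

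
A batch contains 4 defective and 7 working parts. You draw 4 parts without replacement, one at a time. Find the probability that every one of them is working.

7/66

P(every draw is working) = 7/11 × 6/10 × 5/9 × 4/8 = 840/7920 = 7/66.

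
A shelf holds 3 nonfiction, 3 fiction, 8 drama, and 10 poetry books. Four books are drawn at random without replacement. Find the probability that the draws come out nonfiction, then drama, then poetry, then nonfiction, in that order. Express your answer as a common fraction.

Multiply the probability of each draw given the previous ones:
P = 3/24 × 8/23 × 10/22 × 2/21 = 480/255024 = 10/5313.

10/5313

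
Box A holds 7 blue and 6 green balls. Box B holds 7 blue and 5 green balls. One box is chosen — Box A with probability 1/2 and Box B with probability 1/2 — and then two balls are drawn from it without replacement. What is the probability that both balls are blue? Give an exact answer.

From Box A: P(both blue) = (7/13)(6/12) = 7/26.
From Box B: P(both blue) = (7/12)(6/11) = 7/22.
Total probability = (1/2)(7/26) + (1/2)(7/22) = 42/143.

42/143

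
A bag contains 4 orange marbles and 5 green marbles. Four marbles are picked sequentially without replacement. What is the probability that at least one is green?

P(no green) = 4/9 × 3/8 × 2/7 × 1/6 = 24/3024 = 1/126.
P(at least one) = 1 − 1/126 = 125/126.

125/126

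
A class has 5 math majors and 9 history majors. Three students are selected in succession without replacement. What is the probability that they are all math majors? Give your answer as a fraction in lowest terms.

P(all math majors) = 5/14 × 4/13 × 3/12 = 60/2184 = 5/182.

5/182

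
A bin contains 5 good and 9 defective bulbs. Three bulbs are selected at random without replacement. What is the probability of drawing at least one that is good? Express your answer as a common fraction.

P(no good) = 9/14 × 8/13 × 7/12 = 504/2184 = 3/13.
P(at least one) = 1 − 3/13 = 10/13.

10/13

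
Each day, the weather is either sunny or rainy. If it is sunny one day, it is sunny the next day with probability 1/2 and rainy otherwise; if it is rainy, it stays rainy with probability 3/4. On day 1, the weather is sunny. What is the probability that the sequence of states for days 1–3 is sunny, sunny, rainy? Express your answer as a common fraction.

Day 1 is given. For each transition, use the conditional probability from the current state:
P(sunny | sunny) = 1/2; P(rainy | sunny) = 1/2.
P = 1/2 × 1/2 = 1/4.

1/4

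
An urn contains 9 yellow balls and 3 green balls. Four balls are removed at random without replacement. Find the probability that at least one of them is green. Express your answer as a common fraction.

41/55

P(no green) = 9/12 × 8/11 × 7/10 × 6/9 = 3024/11880 = 14/55.
P(at least one) = 1 − 14/55 = 41/55.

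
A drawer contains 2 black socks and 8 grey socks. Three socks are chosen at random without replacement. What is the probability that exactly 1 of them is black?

One ordering (black drawn first) has probability 2/10 × 8/9 × 7/8 = 112/720 = 7/45.
There are C(3,1) = 3 such orderings, each equally likely, so P = 3 × 7/45 = 7/15.

7/15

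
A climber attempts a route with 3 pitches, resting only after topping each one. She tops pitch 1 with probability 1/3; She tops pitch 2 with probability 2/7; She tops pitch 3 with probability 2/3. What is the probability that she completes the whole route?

4/63

The events are sequential, so multiply the conditional probabilities:
P = 1/3 × 2/7 × 2/3 = 4/63.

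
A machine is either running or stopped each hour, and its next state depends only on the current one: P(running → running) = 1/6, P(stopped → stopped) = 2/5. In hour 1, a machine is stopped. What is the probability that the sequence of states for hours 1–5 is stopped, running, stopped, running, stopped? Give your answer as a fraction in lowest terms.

1/4

Hour 1 is given. For each transition, use the conditional probability from the current state:
P(running | stopped) = 3/5; P(stopped | running) = 5/6; P(running | stopped) = 3/5; P(stopped | running) = 5/6.
P = 3/5 × 5/6 × 3/5 × 5/6 = 225/900 = 1/4.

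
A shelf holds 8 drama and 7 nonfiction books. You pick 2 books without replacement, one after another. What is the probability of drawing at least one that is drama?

4/5

P(no drama) = 7/15 × 6/14 = 42/210 = 1/5.
P(at least one) = 1 − 1/5 = 4/5.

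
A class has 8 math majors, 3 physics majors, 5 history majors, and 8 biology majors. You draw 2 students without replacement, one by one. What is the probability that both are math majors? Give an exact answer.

7/69

P(all math majors) = 8/24 × 7/23 = 56/552 = 7/69.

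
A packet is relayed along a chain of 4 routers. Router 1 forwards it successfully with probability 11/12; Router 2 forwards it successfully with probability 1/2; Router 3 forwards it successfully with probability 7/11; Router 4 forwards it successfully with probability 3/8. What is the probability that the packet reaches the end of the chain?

Multiplying along the chain,
P = 11/12 × 1/2 × 7/11 × 3/8 = 231/2112 = 7/64.

7/64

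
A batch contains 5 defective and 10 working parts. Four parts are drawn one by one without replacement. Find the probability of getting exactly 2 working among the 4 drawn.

One ordering (working drawn first) has probability 10/15 × 9/14 × 5/13 × 4/12 = 1800/32760 = 5/91.
There are C(4,2) = 6 such orderings, each equally likely, so P = 6 × 5/91 = 30/91.

30/91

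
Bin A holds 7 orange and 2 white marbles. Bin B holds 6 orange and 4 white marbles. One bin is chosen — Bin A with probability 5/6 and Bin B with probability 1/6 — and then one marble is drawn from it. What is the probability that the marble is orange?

From Bin A: P(orange) = 7/9.
From Bin B: P(orange) = 6/10.
Total probability = (5/6)(7/9) + (1/6)(6/10) = 101/135.

101/135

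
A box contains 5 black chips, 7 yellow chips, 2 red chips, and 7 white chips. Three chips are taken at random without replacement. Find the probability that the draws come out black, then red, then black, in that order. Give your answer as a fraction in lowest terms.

2/399

Each draw changes the counts, so multiply the conditional probabilities along the sequence:
P = 5/21 × 2/20 × 4/19 = 40/7980 = 2/399.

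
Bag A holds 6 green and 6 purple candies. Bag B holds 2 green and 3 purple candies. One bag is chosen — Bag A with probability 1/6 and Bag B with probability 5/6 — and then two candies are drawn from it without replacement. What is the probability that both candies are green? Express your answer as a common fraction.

4/33

From Bag A: P(both green) = (6/12)(5/11) = 5/22.
From Bag B: P(both green) = (2/5)(1/4) = 1/10.
Total probability = (1/6)(5/22) + (5/6)(1/10) = 4/33.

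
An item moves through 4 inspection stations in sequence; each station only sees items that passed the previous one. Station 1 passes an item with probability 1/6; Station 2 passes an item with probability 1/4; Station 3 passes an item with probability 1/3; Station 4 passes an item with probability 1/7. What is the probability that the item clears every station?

1/504

The events are sequential, so multiply the conditional probabilities:
P = 1/6 × 1/4 × 1/3 × 1/7 = 1/504.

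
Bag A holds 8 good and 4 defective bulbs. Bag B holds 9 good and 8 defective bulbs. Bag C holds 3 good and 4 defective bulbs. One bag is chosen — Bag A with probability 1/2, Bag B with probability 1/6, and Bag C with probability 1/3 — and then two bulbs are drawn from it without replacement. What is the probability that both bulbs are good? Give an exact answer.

1591/5236

From Bag A: P(both good) = (8/12)(7/11) = 14/33.
From Bag B: P(both good) = (9/17)(8/16) = 9/34.
From Bag C: P(both good) = (3/7)(2/6) = 1/7.
Total probability = (1/2)(14/33) + (1/6)(9/34) + (1/3)(1/7) = 1591/5236.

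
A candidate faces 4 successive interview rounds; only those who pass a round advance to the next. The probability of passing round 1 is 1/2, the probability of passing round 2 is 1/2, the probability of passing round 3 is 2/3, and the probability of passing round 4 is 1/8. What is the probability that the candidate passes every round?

1/48

Multiplying along the chain,
P = 1/2 × 1/2 × 2/3 × 1/8 = 2/96 = 1/48.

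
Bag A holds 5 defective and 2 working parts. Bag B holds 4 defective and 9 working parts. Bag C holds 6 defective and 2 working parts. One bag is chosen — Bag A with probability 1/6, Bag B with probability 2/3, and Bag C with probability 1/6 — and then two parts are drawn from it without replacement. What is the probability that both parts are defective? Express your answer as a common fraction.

1441/6552

From Bag A: P(both defective) = (5/7)(4/6) = 10/21.
From Bag B: P(both defective) = (4/13)(3/12) = 1/13.
From Bag C: P(both defective) = (6/8)(5/7) = 15/28.
Total probability = (1/6)(10/21) + (2/3)(1/13) + (1/6)(15/28) = 1441/6552.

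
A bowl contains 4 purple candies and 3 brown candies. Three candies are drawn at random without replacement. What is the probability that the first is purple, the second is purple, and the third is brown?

6/35

Each draw changes the counts, so multiply the conditional probabilities along the sequence:
P = 4/7 × 3/6 × 3/5 = 36/210 = 6/35.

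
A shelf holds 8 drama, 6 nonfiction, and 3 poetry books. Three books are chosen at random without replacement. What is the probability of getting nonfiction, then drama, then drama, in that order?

Chain rule:
P = 6/17 × 8/16 × 7/15 = 336/4080 = 7/85.

7/85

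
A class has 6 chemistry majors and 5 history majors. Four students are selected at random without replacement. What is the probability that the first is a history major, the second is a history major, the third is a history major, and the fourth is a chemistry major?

1/22

Each draw changes the counts, so multiply the conditional probabilities along the sequence:
P = 5/11 × 4/10 × 3/9 × 6/8 = 360/7920 = 1/22.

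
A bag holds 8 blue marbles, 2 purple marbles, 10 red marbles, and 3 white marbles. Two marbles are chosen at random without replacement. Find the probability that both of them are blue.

P(every draw is blue) = 8/23 × 7/22 = 56/506 = 28/253.

28/253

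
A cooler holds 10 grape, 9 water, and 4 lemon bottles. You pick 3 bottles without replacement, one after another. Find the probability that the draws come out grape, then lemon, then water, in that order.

Each draw changes the counts, so multiply the conditional probabilities along the sequence:
P = 10/23 × 4/22 × 9/21 = 360/10626 = 60/1771.

60/1771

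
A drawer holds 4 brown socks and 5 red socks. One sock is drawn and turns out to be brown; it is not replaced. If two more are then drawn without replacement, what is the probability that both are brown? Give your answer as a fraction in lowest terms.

With the first sock removed, 3 brown remain out of 8.
P = 3/8 × 2/7 = 6/56 = 3/28.

3/28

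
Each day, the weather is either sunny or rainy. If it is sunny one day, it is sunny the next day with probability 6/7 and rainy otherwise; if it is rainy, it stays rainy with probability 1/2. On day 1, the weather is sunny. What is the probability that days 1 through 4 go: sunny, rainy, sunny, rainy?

1/98

Day 1 is given. For each transition, use the conditional probability from the current state:
P(rainy | sunny) = 1/7; P(sunny | rainy) = 1/2; P(rainy | sunny) = 1/7.
P = 1/7 × 1/2 × 1/7 = 1/98.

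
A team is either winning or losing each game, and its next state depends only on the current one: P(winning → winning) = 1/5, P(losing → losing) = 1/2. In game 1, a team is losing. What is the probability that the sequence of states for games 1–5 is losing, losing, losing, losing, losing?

1/16

Game 1 is given. For each transition, use the conditional probability from the current state:
P(losing | losing) = 1/2; P(losing | losing) = 1/2; P(losing | losing) = 1/2; P(losing | losing) = 1/2.
P = 1/2 × 1/2 × 1/2 × 1/2 = 1/16.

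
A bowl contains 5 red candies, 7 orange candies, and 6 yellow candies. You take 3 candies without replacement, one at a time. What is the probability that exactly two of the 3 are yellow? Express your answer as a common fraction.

One ordering (yellow drawn first) has probability 6/18 × 5/17 × 12/16 = 360/4896 = 5/68.
There are C(3,2) = 3 such orderings, each equally likely, so P = 3 × 5/68 = 15/68.

15/68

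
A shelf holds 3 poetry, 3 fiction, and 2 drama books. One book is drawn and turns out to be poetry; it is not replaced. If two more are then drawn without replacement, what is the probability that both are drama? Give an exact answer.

1/21

With the first book removed, 2 drama remain out of 7.
P = 2/7 × 1/6 = 2/42 = 1/21.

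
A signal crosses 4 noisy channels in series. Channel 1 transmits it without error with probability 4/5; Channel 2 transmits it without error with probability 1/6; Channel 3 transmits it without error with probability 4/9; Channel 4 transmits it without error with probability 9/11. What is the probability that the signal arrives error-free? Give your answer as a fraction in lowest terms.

Multiplying along the chain,
P = 4/5 × 1/6 × 4/9 × 9/11 = 144/2970 = 8/165.

8/165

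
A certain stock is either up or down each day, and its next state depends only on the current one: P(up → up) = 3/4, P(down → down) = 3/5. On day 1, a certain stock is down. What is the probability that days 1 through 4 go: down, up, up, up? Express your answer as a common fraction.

9/40

Day 1 is given. For each transition, use the conditional probability from the current state:
P(up | down) = 2/5; P(up | up) = 3/4; P(up | up) = 3/4.
P = 2/5 × 3/4 × 3/4 = 18/80 = 9/40.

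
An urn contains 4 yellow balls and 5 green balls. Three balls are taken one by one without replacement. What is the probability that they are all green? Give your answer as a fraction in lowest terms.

5/42

P(every draw is green) = 5/9 × 4/8 × 3/7 = 60/504 = 5/42.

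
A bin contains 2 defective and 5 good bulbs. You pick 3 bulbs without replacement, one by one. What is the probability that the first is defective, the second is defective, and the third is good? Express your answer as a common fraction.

1/21

Chain rule:
P = 2/7 × 1/6 × 5/5 = 10/210 = 1/21.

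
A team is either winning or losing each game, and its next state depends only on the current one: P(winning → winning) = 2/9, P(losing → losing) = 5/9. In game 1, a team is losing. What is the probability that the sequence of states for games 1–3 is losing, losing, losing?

25/81

Game 1 is given. For each transition, use the conditional probability from the current state:
P(losing | losing) = 5/9; P(losing | losing) = 5/9.
P = 5/9 × 5/9 = 25/81.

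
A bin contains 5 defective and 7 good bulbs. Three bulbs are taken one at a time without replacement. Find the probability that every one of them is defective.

P(every draw is defective) = 5/12 × 4/11 × 3/10 = 60/1320 = 1/22.

1/22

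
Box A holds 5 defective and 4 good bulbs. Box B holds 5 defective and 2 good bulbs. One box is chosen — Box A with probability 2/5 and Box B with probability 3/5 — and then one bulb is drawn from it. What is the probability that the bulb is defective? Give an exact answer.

41/63

From Box A: P(defective) = 5/9.
From Box B: P(defective) = 5/7.
Total probability = (2/5)(5/9) + (3/5)(5/7) = 41/63.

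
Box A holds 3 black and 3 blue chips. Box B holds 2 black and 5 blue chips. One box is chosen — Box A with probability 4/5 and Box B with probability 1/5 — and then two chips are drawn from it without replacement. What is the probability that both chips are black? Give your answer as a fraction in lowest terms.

89/525

From Box A: P(both black) = (3/6)(2/5) = 1/5.
From Box B: P(both black) = (2/7)(1/6) = 1/21.
Total probability = (4/5)(1/5) + (1/5)(1/21) = 89/525.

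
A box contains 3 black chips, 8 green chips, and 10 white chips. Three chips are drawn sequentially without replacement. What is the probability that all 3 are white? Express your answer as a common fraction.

12/133

P(all white) = 10/21 × 9/20 × 8/19 = 720/7980 = 12/133.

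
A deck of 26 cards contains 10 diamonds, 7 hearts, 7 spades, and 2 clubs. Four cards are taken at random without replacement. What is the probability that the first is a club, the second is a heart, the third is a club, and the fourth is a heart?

Each draw changes the counts, so multiply the conditional probabilities along the sequence:
P = 2/26 × 7/25 × 1/24 × 6/23 = 84/358800 = 7/29900.

7/29900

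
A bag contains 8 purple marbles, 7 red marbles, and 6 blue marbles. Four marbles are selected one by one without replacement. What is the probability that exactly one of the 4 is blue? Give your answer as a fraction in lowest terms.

26/57

One ordering (blue drawn first) has probability 6/21 × 15/20 × 14/19 × 13/18 = 16380/143640 = 13/114.
There are C(4,1) = 4 such orderings, each equally likely, so P = 4 × 13/114 = 26/57.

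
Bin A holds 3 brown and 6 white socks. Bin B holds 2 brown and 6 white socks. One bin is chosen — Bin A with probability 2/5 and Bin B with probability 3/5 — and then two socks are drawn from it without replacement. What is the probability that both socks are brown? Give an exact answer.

From Bin A: P(both brown) = (3/9)(2/8) = 1/12.
From Bin B: P(both brown) = (2/8)(1/7) = 1/28.
Total probability = (2/5)(1/12) + (3/5)(1/28) = 23/420.

23/420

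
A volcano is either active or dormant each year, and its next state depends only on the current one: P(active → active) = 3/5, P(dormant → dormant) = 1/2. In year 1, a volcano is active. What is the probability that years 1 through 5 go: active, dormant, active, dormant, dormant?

1/25

Year 1 is given. For each transition, use the conditional probability from the current state:
P(dormant | active) = 2/5; P(active | dormant) = 1/2; P(dormant | active) = 2/5; P(dormant | dormant) = 1/2.
P = 2/5 × 1/2 × 2/5 × 1/2 = 4/100 = 1/25.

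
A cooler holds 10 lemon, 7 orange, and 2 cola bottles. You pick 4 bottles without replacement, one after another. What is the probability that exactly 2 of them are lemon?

One ordering (lemon drawn first) has probability 10/19 × 9/18 × 9/17 × 8/16 = 6480/93024 = 45/646.
There are C(4,2) = 6 such orderings, each equally likely, so P = 6 × 45/646 = 135/323.

135/323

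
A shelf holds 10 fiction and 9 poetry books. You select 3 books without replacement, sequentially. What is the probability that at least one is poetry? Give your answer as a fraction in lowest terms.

283/323

P(no poetry) = 10/19 × 9/18 × 8/17 = 720/5814 = 40/323.
P(at least one) = 1 − 40/323 = 283/323.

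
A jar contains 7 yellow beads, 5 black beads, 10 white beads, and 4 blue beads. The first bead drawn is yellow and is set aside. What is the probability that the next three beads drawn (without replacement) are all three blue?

After the first draw, 4 of the remaining 25 beads are blue.
P = 4/25 × 3/24 × 2/23 = 24/13800 = 1/575.

1/575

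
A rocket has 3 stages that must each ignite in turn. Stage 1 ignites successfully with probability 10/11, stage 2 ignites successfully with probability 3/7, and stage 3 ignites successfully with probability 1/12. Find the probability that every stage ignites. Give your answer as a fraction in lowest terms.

5/154

Each stage is reached only if all earlier stages succeed, so
P = 10/11 × 3/7 × 1/12 = 30/924 = 5/154.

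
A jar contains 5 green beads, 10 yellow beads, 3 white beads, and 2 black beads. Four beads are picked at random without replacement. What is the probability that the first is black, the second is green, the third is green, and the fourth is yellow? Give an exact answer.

Multiply the probability of each draw given the previous ones:
P = 2/20 × 5/19 × 4/18 × 10/17 = 400/116280 = 10/2907.

10/2907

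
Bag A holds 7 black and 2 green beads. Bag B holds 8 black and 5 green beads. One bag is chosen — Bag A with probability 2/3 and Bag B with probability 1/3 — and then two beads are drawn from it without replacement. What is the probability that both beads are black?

From Bag A: P(both black) = (7/9)(6/8) = 7/12.
From Bag B: P(both black) = (8/13)(7/12) = 14/39.
Total probability = (2/3)(7/12) + (1/3)(14/39) = 119/234.

119/234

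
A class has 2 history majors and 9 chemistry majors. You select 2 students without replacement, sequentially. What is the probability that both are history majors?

P(all history majors) = 2/11 × 1/10 = 2/110 = 1/55.

1/55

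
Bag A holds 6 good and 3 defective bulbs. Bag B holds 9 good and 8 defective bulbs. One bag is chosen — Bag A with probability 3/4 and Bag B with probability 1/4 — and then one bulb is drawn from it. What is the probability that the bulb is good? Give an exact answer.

From Bag A: P(good) = 6/9.
From Bag B: P(good) = 9/17.
Total probability = (3/4)(6/9) + (1/4)(9/17) = 43/68.

43/68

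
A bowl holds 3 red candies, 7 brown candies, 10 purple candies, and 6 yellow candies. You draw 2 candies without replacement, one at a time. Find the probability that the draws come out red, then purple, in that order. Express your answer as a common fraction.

3/65

Chain rule:
P = 3/26 × 10/25 = 30/650 = 3/65.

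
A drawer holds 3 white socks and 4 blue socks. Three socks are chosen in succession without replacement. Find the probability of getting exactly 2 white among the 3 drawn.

One ordering (white drawn first) has probability 3/7 × 2/6 × 4/5 = 24/210 = 4/35.
There are C(3,2) = 3 such orderings, each equally likely, so P = 3 × 4/35 = 12/35.

12/35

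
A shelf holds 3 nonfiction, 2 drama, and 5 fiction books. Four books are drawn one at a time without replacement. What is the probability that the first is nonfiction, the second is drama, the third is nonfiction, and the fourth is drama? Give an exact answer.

Chain rule:
P = 3/10 × 2/9 × 2/8 × 1/7 = 12/5040 = 1/420.

1/420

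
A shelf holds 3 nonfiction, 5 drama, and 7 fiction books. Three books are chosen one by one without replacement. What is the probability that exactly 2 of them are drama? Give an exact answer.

20/91

One ordering (drama drawn first) has probability 5/15 × 4/14 × 10/13 = 200/2730 = 20/273.
There are C(3,2) = 3 such orderings, each equally likely, so P = 3 × 20/273 = 20/91.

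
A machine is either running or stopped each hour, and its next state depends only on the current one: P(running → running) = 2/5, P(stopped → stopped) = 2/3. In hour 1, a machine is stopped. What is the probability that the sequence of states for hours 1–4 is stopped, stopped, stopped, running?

4/27

Hour 1 is given. For each transition, use the conditional probability from the current state:
P(stopped | stopped) = 2/3; P(stopped | stopped) = 2/3; P(running | stopped) = 1/3.
P = 2/3 × 2/3 × 1/3 = 4/27.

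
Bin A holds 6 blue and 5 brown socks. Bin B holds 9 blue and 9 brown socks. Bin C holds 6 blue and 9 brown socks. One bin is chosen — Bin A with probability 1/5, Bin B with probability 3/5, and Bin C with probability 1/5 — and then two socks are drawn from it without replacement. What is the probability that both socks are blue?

From Bin A: P(both blue) = (6/11)(5/10) = 3/11.
From Bin B: P(both blue) = (9/18)(8/17) = 4/17.
From Bin C: P(both blue) = (6/15)(5/14) = 1/7.
Total probability = (1/5)(3/11) + (3/5)(4/17) + (1/5)(1/7) = 1468/6545.

1468/6545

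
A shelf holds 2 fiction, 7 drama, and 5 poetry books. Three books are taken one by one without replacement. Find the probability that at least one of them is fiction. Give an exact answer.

36/91

P(no fiction) = 12/14 × 11/13 × 10/12 = 1320/2184 = 55/91.
P(at least one) = 1 − 55/91 = 36/91.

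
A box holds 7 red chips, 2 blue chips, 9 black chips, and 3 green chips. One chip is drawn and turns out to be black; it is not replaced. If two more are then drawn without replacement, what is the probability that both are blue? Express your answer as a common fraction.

After the first draw, 2 of the remaining 20 chips are blue.
P = 2/20 × 1/19 = 2/380 = 1/190.

1/190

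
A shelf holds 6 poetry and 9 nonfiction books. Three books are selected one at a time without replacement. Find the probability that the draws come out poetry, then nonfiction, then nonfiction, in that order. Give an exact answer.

72/455

Each draw changes the counts, so multiply the conditional probabilities along the sequence:
P = 6/15 × 9/14 × 8/13 = 432/2730 = 72/455.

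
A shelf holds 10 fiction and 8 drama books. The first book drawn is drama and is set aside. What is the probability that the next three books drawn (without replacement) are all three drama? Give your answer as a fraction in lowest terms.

With the first book removed, 7 drama remain out of 17.
P = 7/17 × 6/16 × 5/15 = 210/4080 = 7/136.

7/136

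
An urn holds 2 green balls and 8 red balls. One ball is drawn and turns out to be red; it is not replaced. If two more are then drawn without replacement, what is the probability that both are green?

With the first ball removed, 2 green remain out of 9.
P = 2/9 × 1/8 = 2/72 = 1/36.

1/36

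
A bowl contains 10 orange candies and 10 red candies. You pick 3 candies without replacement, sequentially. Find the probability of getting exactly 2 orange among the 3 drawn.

15/38

One ordering (orange drawn first) has probability 10/20 × 9/19 × 10/18 = 900/6840 = 5/38.
There are C(3,2) = 3 such orderings, each equally likely, so P = 3 × 5/38 = 15/38.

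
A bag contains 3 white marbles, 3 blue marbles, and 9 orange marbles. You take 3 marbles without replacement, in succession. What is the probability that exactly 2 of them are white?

36/455

One ordering (white drawn first) has probability 3/15 × 2/14 × 12/13 = 72/2730 = 12/455.
There are C(3,2) = 3 such orderings, each equally likely, so P = 3 × 12/455 = 36/455.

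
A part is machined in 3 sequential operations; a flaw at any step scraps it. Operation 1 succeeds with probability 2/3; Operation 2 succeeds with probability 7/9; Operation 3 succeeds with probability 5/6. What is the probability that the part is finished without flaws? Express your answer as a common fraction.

35/81

Multiplying along the chain,
P = 2/3 × 7/9 × 5/6 = 70/162 = 35/81.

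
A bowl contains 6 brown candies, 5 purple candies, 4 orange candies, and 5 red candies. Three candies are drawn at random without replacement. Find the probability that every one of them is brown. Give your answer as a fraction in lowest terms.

P(all brown) = 6/20 × 5/19 × 4/18 = 120/6840 = 1/57.

1/57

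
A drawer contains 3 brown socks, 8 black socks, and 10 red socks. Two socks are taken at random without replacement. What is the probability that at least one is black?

22/35

P(no black) = 13/21 × 12/20 = 156/420 = 13/35.
P(at least one) = 1 − 13/35 = 22/35.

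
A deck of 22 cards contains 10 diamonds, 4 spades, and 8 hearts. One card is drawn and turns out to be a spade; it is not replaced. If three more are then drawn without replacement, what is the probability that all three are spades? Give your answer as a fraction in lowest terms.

1/1330

With the first card removed, 3 spades remain out of 21.
P = 3/21 × 2/20 × 1/19 = 6/7980 = 1/1330.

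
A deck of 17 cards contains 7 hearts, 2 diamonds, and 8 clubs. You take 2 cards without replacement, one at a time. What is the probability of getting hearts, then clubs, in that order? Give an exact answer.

7/34

Chain rule:
P = 7/17 × 8/16 = 56/272 = 7/34.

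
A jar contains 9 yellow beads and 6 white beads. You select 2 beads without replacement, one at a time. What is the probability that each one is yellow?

12/35

P = 9/15 × 8/14 = 72/210 = 12/35.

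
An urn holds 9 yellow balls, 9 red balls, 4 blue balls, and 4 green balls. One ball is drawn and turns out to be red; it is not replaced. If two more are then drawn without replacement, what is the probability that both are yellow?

With the first ball removed, 9 yellow remain out of 25.
P = 9/25 × 8/24 = 72/600 = 3/25.

3/25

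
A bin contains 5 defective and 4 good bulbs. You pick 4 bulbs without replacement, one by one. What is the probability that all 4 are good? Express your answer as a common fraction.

P(all good) = 4/9 × 3/8 × 2/7 × 1/6 = 24/3024 = 1/126.

1/126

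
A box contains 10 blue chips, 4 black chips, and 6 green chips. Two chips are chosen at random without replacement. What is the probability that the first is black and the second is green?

6/95

Multiply the probability of each draw given the previous ones:
P = 4/20 × 6/19 = 24/380 = 6/95.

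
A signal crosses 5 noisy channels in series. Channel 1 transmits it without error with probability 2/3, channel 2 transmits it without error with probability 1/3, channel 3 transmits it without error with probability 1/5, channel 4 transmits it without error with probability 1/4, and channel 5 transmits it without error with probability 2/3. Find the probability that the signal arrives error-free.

1/135

The events are sequential, so multiply the conditional probabilities:
P = 2/3 × 1/3 × 1/5 × 1/4 × 2/3 = 4/540 = 1/135.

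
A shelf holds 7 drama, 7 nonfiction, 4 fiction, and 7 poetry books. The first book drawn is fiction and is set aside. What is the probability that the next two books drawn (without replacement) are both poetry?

7/92

After the first draw, 7 of the remaining 24 books are poetry.
P = 7/24 × 6/23 = 42/552 = 7/92.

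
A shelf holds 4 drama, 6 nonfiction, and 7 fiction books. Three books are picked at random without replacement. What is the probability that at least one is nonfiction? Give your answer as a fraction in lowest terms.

103/136

P(no nonfiction) = 11/17 × 10/16 × 9/15 = 990/4080 = 33/136.
P(at least one) = 1 − 33/136 = 103/136.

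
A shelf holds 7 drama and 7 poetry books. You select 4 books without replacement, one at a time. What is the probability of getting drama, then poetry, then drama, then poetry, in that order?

21/286

Multiply the probability of each draw given the previous ones:
P = 7/14 × 7/13 × 6/12 × 6/11 = 1764/24024 = 21/286.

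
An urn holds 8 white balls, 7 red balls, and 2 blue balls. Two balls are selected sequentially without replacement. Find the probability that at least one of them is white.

25/34

P(no white) = 9/17 × 8/16 = 72/272 = 9/34.
P(at least one) = 1 − 9/34 = 25/34.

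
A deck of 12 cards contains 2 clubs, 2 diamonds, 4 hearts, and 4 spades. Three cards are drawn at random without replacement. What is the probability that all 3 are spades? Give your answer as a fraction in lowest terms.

P(every draw is a spade) = 4/12 × 3/11 × 2/10 = 24/1320 = 1/55.

1/55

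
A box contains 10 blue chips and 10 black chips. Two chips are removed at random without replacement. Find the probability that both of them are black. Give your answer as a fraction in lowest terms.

P(every draw is black) = 10/20 × 9/19 = 90/380 = 9/38.

9/38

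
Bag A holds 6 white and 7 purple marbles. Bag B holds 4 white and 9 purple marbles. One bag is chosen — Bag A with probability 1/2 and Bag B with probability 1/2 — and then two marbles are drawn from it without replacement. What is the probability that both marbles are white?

7/52

From Bag A: P(both white) = (6/13)(5/12) = 5/26.
From Bag B: P(both white) = (4/13)(3/12) = 1/13.
Total probability = (1/2)(5/26) + (1/2)(1/13) = 7/52.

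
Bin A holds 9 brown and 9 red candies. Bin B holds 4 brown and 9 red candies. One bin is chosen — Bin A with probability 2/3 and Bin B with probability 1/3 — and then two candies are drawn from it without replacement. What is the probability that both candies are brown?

From Bin A: P(both brown) = (9/18)(8/17) = 4/17.
From Bin B: P(both brown) = (4/13)(3/12) = 1/13.
Total probability = (2/3)(4/17) + (1/3)(1/13) = 121/663.

121/663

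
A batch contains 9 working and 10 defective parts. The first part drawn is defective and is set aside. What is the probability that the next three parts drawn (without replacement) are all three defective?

After the first draw, 9 of the remaining 18 parts are defective.
P = 9/18 × 8/17 × 7/16 = 504/4896 = 7/68.

7/68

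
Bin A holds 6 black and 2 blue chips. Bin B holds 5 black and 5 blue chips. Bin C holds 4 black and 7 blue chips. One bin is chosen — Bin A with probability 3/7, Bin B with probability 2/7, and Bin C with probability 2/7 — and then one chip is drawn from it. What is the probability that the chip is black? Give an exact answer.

From Bin A: P(black) = 6/8.
From Bin B: P(black) = 5/10.
From Bin C: P(black) = 4/11.
Total probability = (3/7)(6/8) + (2/7)(5/10) + (2/7)(4/11) = 25/44.

25/44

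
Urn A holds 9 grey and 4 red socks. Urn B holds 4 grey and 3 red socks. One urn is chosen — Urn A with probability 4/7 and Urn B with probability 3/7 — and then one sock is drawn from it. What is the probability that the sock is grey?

408/637

From Urn A: P(grey) = 9/13.
From Urn B: P(grey) = 4/7.
Total probability = (4/7)(9/13) + (3/7)(4/7) = 408/637.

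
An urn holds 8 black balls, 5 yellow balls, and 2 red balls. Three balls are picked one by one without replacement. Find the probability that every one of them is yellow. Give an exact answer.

P(all yellow) = 5/15 × 4/14 × 3/13 = 60/2730 = 2/91.

2/91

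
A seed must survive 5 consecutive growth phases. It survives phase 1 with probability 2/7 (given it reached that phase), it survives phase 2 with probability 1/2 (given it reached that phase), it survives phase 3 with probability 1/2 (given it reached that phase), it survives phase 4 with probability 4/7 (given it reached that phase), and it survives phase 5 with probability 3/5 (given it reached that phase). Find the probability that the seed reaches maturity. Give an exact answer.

6/245

Multiplying along the chain,
P = 2/7 × 1/2 × 1/2 × 4/7 × 3/5 = 24/980 = 6/245.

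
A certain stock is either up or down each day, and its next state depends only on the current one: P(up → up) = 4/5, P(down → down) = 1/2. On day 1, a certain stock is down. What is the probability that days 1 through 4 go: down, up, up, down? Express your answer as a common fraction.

2/25

Day 1 is given. For each transition, use the conditional probability from the current state:
P(up | down) = 1/2; P(up | up) = 4/5; P(down | up) = 1/5.
P = 1/2 × 4/5 × 1/5 = 4/50 = 2/25.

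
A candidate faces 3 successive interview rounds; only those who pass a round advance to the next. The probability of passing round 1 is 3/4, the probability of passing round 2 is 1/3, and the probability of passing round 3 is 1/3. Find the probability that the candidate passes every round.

1/12

Multiplying along the chain,
P = 3/4 × 1/3 × 1/3 = 3/36 = 1/12.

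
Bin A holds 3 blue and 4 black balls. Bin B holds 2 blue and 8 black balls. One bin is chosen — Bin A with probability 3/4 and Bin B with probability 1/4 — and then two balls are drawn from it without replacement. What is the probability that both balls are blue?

71/630

From Bin A: P(both blue) = (3/7)(2/6) = 1/7.
From Bin B: P(both blue) = (2/10)(1/9) = 1/45.
Total probability = (3/4)(1/7) + (1/4)(1/45) = 71/630.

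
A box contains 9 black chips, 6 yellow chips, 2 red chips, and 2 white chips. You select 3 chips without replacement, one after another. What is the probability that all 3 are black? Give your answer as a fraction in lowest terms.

28/323

P(every draw is black) = 9/19 × 8/18 × 7/17 = 504/5814 = 28/323.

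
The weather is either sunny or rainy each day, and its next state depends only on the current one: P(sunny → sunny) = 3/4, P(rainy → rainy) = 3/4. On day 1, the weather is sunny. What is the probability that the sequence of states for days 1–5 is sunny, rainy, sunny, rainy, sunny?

1/256

Day 1 is given. For each transition, use the conditional probability from the current state:
P(rainy | sunny) = 1/4; P(sunny | rainy) = 1/4; P(rainy | sunny) = 1/4; P(sunny | rainy) = 1/4.
P = 1/4 × 1/4 × 1/4 × 1/4 = 1/256.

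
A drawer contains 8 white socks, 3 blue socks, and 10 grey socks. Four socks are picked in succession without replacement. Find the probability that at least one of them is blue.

65/133

P(no blue) = 18/21 × 17/20 × 16/19 × 15/18 = 73440/143640 = 68/133.
P(at least one) = 1 − 68/133 = 65/133.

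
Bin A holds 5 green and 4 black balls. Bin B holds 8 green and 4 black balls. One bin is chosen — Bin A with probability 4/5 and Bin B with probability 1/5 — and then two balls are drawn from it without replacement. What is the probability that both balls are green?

From Bin A: P(both green) = (5/9)(4/8) = 5/18.
From Bin B: P(both green) = (8/12)(7/11) = 14/33.
Total probability = (4/5)(5/18) + (1/5)(14/33) = 152/495.

152/495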